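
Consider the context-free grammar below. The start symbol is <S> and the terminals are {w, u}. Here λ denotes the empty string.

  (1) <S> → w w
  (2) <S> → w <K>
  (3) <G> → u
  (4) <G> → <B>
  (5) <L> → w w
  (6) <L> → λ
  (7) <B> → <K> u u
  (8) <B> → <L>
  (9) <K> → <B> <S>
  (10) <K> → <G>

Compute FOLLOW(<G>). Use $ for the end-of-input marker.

{$, u}

FIRST(<S>) = {w}
FIRST(<L>) = {λ, w}
FIRST(<G>) = {λ, u, w}  (via <B>)
FIRST(<B>) = {λ, u, w}  (via <K> u u, <L>)
FIRST(<K>) = {λ, u, w}  (via <B> <S>, <G>)
FOLLOW(<S>) includes $ since <S> is the start symbol.
FOLLOW(<S>): in <K>→<B> <S>, the suffix after <S> is empty, so FOLLOW(<S>) ⊇ FOLLOW(<K>) = {$, u}. Thus FOLLOW(<S>) = {$, u}.
FOLLOW(<K>): in <S>→w <K>, the suffix after <K> is empty, so FOLLOW(<K>) ⊇ FOLLOW(<S>) = {$, u}; in <B>→<K> u u, <K> is followed by u u with FIRST {u}. Thus FOLLOW(<K>) = {$, u}.
FOLLOW(<G>): in <K>→<G>, the suffix after <G> is empty, so FOLLOW(<G>) ⊇ FOLLOW(<K>) = {$, u}. Thus FOLLOW(<G>) = {$, u}.
FOLLOW(<B>): in <G>→<B>, the suffix after <B> is empty, so FOLLOW(<B>) ⊇ FOLLOW(<G>) = {$, u}; in <K>→<B> <S>, <B> is followed by <S> with FIRST {w}. Thus FOLLOW(<B>) = {$, u, w}.
FOLLOW(<L>): in <B>→<L>, the suffix after <L> is empty, so FOLLOW(<L>) ⊇ FOLLOW(<B>) = {$, u, w}. Thus FOLLOW(<L>) = {$, u, w}.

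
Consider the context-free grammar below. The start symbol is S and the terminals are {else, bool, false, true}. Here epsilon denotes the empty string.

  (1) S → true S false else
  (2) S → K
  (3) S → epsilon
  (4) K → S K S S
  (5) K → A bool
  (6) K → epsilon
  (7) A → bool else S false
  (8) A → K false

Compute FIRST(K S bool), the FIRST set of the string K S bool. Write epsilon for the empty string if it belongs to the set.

{bool, false, true}

FIRST(S) = {epsilon, bool, false, true}  (via K)
FIRST(K) = {epsilon, bool, false, true}  (via S K S S, A bool)
FIRST(A) = {bool, false, true}  (via K false)
FIRST(K S bool): take FIRST of each symbol in turn, carrying on past any symbol whose FIRST contains epsilon; result {bool, false, true}.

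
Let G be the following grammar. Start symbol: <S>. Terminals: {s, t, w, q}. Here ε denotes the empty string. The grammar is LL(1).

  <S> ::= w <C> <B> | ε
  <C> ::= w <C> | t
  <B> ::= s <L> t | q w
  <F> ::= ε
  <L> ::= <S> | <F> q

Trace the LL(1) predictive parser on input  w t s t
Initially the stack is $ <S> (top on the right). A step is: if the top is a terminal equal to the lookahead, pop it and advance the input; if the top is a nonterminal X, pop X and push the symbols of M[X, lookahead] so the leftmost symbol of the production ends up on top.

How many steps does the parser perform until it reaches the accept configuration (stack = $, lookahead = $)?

9

     Stack        Input      Action
  1  $ <S>        w t s t $  expand <S> ::= w <C> <B>
  2  $ <B> <C> w  w t s t $  match w
  3  $ <B> <C>    t s t $    expand <C> ::= t
  4  $ <B> t      t s t $    match t
  5  $ <B>        s t $      expand <B> ::= s <L> t
  6  $ t <L> s    s t $      match s
  7  $ t <L>      t $        expand <L> ::= <S>
  8  $ t <S>      t $        expand <S> ::= ε
  9  $ t          t $        match t
Accept reached after 9 steps.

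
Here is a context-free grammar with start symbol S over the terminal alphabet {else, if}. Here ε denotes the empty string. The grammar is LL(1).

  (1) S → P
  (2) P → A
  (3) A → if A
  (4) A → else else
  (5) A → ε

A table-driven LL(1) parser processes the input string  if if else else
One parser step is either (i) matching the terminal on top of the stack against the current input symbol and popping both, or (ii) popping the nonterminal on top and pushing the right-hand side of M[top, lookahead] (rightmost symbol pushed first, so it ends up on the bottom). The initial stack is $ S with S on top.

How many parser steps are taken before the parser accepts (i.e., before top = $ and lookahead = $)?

step 1: stack=$ S  input=if if else else $  — expand S → P
step 2: stack=$ P  input=if if else else $  — expand P → A
step 3: stack=$ A  input=if if else else $  — expand A → if A
step 4: stack=$ A if  input=if if else else $  — match if
step 5: stack=$ A  input=if else else $  — expand A → if A
step 6: stack=$ A if  input=if else else $  — match if
step 7: stack=$ A  input=else else $  — expand A → else else
step 8: stack=$ else else  input=else else $  — match else
step 9: stack=$ else  input=else $  — match else
Accept reached after 9 steps.

9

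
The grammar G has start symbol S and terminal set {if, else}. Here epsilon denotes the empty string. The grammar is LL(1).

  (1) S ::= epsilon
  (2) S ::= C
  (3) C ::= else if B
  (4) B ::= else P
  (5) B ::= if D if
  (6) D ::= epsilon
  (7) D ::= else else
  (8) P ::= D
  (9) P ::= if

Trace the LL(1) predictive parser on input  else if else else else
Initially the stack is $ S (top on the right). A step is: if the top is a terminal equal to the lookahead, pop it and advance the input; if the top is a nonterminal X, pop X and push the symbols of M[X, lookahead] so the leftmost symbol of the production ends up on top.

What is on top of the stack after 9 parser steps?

else

step 1: stack=$ S  input=else if else else else $  — expand S ::= C
step 2: stack=$ C  input=else if else else else $  — expand C ::= else if B
step 3: stack=$ B if else  input=else if else else else $  — match else
step 4: stack=$ B if  input=if else else else $  — match if
step 5: stack=$ B  input=else else else $  — expand B ::= else P
step 6: stack=$ P else  input=else else else $  — match else
step 7: stack=$ P  input=else else $  — expand P ::= D
step 8: stack=$ D  input=else else $  — expand D ::= else else
step 9: stack=$ else else  input=else else $  — match else
Stack after step 9: $ else (top = else).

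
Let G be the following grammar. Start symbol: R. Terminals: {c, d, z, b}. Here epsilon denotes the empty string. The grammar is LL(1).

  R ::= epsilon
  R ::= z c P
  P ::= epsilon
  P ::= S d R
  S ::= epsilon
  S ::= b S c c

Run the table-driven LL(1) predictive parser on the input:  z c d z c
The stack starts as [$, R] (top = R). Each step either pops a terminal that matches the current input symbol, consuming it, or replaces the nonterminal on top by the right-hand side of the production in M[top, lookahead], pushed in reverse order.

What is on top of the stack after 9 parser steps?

step 1: stack=$ R  input=z c d z c $  — expand R ::= z c P
step 2: stack=$ P c z  input=z c d z c $  — match z
step 3: stack=$ P c  input=c d z c $  — match c
step 4: stack=$ P  input=d z c $  — expand P ::= S d R
step 5: stack=$ R d S  input=d z c $  — expand S ::= epsilon
step 6: stack=$ R d  input=d z c $  — match d
step 7: stack=$ R  input=z c $  — expand R ::= z c P
step 8: stack=$ P c z  input=z c $  — match z
step 9: stack=$ P c  input=c $  — match c
Stack after step 9: $ P (top = P).

P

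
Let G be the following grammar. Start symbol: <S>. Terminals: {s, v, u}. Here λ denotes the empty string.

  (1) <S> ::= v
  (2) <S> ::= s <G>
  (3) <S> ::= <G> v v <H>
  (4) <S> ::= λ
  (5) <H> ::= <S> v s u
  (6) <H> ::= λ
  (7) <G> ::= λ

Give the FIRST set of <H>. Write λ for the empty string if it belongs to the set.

{λ, s, v}

FIRST(<G>): from <G>::=λ we get {λ}. So FIRST(<G>) = {λ}.
FIRST(<S>): from <S>::=v we get {v}; from <S>::=s <G> we get {s}; from <S>::=<G> v v <H> we get {v}; from <S>::=λ we get {λ}. So FIRST(<S>) = {λ, s, v}.
FIRST(<H>): from <H>::=<S> v s u we get {s, v}; from <H>::=λ we get {λ}. So FIRST(<H>) = {λ, s, v}.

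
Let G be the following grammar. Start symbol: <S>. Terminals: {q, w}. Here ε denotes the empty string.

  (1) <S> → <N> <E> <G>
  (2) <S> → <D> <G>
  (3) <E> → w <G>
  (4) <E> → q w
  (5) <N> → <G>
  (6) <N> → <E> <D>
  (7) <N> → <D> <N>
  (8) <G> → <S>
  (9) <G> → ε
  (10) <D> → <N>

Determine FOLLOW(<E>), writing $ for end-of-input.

{$, q, w}

FIRST(<E>): from <E>→w <G> we get {w}; from <E>→q w we get {q}. So FIRST(<E>) = {q, w}.
FIRST(<S>): from <S>→<N> <E> <G> we get {q, w}; from <S>→<D> <G> we get {ε, q, w}. So FIRST(<S>) = {ε, q, w}.
FIRST(<G>): from <G>→<S> we get {ε, q, w}; from <G>→ε we get {ε}. So FIRST(<G>) = {ε, q, w}.
FIRST(<N>): from <N>→<G> we get {ε, q, w}; from <N>→<E> <D> we get {q, w}; from <N>→<D> <N> we get {ε, q, w}. So FIRST(<N>) = {ε, q, w}.
FIRST(<D>): from <D>→<N> we get {ε, q, w}. So FIRST(<D>) = {ε, q, w}.
FOLLOW(<S>) includes $ since <S> is the start symbol.
FOLLOW(<S>): in <G>→<S>, the suffix after <S> is empty, so FOLLOW(<S>) ⊇ FOLLOW(<G>) = {$, q, w}. Thus FOLLOW(<S>) = {$, q, w}.
FOLLOW(<E>): in <S>→<N> <E> <G>, <E> is followed by <G> with FIRST {ε, q, w}; in <S>→<N> <E> <G>, the suffix after <E> is nullable, so FOLLOW(<E>) ⊇ FOLLOW(<S>) = {$, q, w}; in <N>→<E> <D>, <E> is followed by <D> with FIRST {ε, q, w}; in <N>→<E> <D>, the suffix after <E> is nullable, so FOLLOW(<E>) ⊇ FOLLOW(<N>) = {$, q, w}. Thus FOLLOW(<E>) = {$, q, w}.
FOLLOW(<N>): in <S>→<N> <E> <G>, <N> is followed by <E> <G> with FIRST {q, w}; in <N>→<D> <N>, the suffix after <N> is empty (adds nothing new); in <D>→<N>, the suffix after <N> is empty, so FOLLOW(<N>) ⊇ FOLLOW(<D>) = {$, q, w}. Thus FOLLOW(<N>) = {$, q, w}.
FOLLOW(<G>): in <S>→<N> <E> <G>, the suffix after <G> is empty, so FOLLOW(<G>) ⊇ FOLLOW(<S>) = {$, q, w}; in <S>→<D> <G>, the suffix after <G> is empty, so FOLLOW(<G>) ⊇ FOLLOW(<S>) = {$, q, w}; in <E>→w <G>, the suffix after <G> is empty, so FOLLOW(<G>) ⊇ FOLLOW(<E>) = {$, q, w}; in <N>→<G>, the suffix after <G> is empty, so FOLLOW(<G>) ⊇ FOLLOW(<N>) = {$, q, w}. Thus FOLLOW(<G>) = {$, q, w}.
FOLLOW(<D>): in <S>→<D> <G>, <D> is followed by <G> with FIRST {ε, q, w}; in <S>→<D> <G>, the suffix after <D> is nullable, so FOLLOW(<D>) ⊇ FOLLOW(<S>) = {$, q, w}; in <N>→<E> <D>, the suffix after <D> is empty, so FOLLOW(<D>) ⊇ FOLLOW(<N>) = {$, q, w}; in <N>→<D> <N>, <D> is followed by <N> with FIRST {ε, q, w}; in <N>→<D> <N>, the suffix after <D> is nullable, so FOLLOW(<D>) ⊇ FOLLOW(<N>) = {$, q, w}. Thus FOLLOW(<D>) = {$, q, w}.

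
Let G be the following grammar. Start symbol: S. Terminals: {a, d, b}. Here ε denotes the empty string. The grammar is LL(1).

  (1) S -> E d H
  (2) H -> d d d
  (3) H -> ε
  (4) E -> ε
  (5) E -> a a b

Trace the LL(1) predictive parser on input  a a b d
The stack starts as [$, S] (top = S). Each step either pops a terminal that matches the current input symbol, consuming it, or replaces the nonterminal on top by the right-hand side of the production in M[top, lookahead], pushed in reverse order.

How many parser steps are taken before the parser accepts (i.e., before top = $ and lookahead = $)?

     Stack        Input      Action
  1  $ S          a a b d $  expand S -> E d H
  2  $ H d E      a a b d $  expand E -> a a b
  3  $ H d b a a  a a b d $  match a
  4  $ H d b a    a b d $    match a
  5  $ H d b      b d $      match b
  6  $ H d        d $        match d
  7  $ H          $          expand H -> ε
Accept reached after 7 steps.

7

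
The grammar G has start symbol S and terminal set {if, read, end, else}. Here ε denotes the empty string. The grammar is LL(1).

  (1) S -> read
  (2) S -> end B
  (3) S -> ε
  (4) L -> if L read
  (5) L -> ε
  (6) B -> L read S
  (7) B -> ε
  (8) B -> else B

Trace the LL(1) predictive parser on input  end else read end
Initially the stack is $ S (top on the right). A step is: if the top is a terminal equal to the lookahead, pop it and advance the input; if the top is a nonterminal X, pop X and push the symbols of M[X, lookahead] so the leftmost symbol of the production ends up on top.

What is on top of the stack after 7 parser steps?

S

step 1: stack=$ S  input=end else read end $  — expand S -> end B
step 2: stack=$ B end  input=end else read end $  — match end
step 3: stack=$ B  input=else read end $  — expand B -> else B
step 4: stack=$ B else  input=else read end $  — match else
step 5: stack=$ B  input=read end $  — expand B -> L read S
step 6: stack=$ S read L  input=read end $  — expand L -> ε
step 7: stack=$ S read  input=read end $  — match read
Stack after step 7: $ S (top = S).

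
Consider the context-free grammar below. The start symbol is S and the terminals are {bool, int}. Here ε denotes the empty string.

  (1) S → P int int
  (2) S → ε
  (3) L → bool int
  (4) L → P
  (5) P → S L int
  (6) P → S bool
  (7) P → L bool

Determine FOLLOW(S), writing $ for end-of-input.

{$, bool}

FIRST(S) = {ε, bool}  (via P int int)
FIRST(L) = {bool}  (via P)
FIRST(P) = {bool}  (via S L int, S bool, L bool)
FOLLOW(S) includes $ since S is the start symbol.
FOLLOW(S): in P→S L int, S is followed by L int with FIRST {bool}; in P→S bool, S is followed by bool with FIRST {bool}. Thus FOLLOW(S) = {$, bool}.
FOLLOW(L): in P→S L int, L is followed by int with FIRST {int}; in P→L bool, L is followed by bool with FIRST {bool}. Thus FOLLOW(L) = {bool, int}.
FOLLOW(P): in S→P int int, P is followed by int int with FIRST {int}; in L→P, the suffix after P is empty, so FOLLOW(P) ⊇ FOLLOW(L) = {bool, int}. Thus FOLLOW(P) = {bool, int}.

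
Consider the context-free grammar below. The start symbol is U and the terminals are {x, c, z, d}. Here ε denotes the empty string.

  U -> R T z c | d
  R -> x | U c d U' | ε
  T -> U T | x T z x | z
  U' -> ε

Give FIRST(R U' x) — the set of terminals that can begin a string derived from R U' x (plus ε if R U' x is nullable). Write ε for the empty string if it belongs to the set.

{d, x, z}

FIRST(U') = {ε}
FIRST(U) = {d, x, z}  (via R T z c)
FIRST(R) = {ε, d, x, z}  (via U c d U')
FIRST(T) = {d, x, z}  (via U T)
FIRST(R U' x): take FIRST of each symbol in turn, carrying on past any symbol whose FIRST contains ε; result {d, x, z}.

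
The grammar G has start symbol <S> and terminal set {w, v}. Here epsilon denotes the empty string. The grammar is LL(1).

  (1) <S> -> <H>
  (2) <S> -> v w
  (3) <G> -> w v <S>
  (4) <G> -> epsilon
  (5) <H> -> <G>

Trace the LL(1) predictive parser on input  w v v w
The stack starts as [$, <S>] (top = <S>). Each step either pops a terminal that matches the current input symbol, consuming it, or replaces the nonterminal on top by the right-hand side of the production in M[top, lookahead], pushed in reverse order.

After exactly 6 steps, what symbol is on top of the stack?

v

     Stack      Input      Action
  1  $ <S>      w v v w $  expand <S> -> <H>
  2  $ <H>      w v v w $  expand <H> -> <G>
  3  $ <G>      w v v w $  expand <G> -> w v <S>
  4  $ <S> v w  w v v w $  match w
  5  $ <S> v    v v w $    match v
  6  $ <S>      v w $      expand <S> -> v w
Stack after step 6: $ w v (top = v).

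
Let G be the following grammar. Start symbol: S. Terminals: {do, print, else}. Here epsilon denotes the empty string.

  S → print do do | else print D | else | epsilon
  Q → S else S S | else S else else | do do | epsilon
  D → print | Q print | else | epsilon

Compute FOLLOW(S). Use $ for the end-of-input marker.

FIRST(S) = {epsilon, else, print}
FIRST(Q) = {epsilon, do, else, print}  (via S else S S)
FIRST(D) = {epsilon, do, else, print}  (via Q print)
FOLLOW(S) includes $ since S is the start symbol.
FOLLOW(Q): in D→Q print, Q is followed by print with FIRST {print}. Thus FOLLOW(Q) = {print}.
FOLLOW(S): in Q→S else S S (occurrence 1), S is followed by else S S with FIRST {else}; in Q→S else S S (occurrence 2), S is followed by S with FIRST {epsilon, else, print}; in Q→S else S S (occurrence 2), the suffix after S is nullable, so FOLLOW(S) ⊇ FOLLOW(Q) = {print}; in Q→S else S S (occurrence 3), the suffix after S is empty, so FOLLOW(S) ⊇ FOLLOW(Q) = {print}; in Q→else S else else, S is followed by else else with FIRST {else}. Thus FOLLOW(S) = {$, else, print}.
FOLLOW(D): in S→else print D, the suffix after D is empty, so FOLLOW(D) ⊇ FOLLOW(S) = {$, else, print}. Thus FOLLOW(D) = {$, else, print}.

{$, else, print}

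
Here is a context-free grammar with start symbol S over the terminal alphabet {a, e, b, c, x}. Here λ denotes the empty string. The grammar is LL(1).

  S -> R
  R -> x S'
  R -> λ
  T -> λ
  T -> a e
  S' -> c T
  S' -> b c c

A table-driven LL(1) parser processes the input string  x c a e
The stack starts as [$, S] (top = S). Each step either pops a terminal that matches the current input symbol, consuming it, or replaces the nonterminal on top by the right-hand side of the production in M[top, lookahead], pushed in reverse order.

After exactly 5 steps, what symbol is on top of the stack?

     Stack   Input      Action
  1  $ S     x c a e $  expand S -> R
  2  $ R     x c a e $  expand R -> x S'
  3  $ S' x  x c a e $  match x
  4  $ S'    c a e $    expand S' -> c T
  5  $ T c   c a e $    match c
Stack after step 5: $ T (top = T).

T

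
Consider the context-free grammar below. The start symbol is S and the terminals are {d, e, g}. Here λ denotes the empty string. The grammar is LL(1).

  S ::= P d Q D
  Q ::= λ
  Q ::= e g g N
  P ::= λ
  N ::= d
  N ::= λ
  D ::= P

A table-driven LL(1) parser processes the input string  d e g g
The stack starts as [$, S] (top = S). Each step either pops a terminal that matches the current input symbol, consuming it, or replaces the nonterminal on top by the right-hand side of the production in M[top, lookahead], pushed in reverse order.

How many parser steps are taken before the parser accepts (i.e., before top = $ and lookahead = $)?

10

step 1: stack=$ S  input=d e g g $  — expand S ::= P d Q D
step 2: stack=$ D Q d P  input=d e g g $  — expand P ::= λ
step 3: stack=$ D Q d  input=d e g g $  — match d
step 4: stack=$ D Q  input=e g g $  — expand Q ::= e g g N
step 5: stack=$ D N g g e  input=e g g $  — match e
step 6: stack=$ D N g g  input=g g $  — match g
step 7: stack=$ D N g  input=g $  — match g
step 8: stack=$ D N  input=$  — expand N ::= λ
step 9: stack=$ D  input=$  — expand D ::= P
step 10: stack=$ P  input=$  — expand P ::= λ
Accept reached after 10 steps.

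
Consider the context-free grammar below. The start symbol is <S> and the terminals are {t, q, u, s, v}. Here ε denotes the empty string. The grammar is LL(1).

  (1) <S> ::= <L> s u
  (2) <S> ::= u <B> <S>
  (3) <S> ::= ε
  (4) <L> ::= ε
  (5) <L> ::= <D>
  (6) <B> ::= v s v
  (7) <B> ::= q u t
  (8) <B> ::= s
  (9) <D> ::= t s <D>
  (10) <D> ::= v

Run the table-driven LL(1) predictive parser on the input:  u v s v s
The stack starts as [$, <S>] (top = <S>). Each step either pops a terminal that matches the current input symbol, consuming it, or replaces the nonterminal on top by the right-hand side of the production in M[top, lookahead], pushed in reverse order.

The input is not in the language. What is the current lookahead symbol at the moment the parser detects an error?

$

step 1: stack=$ <S>  input=u v s v s $  — expand <S> ::= u <B> <S>
step 2: stack=$ <S> <B> u  input=u v s v s $  — match u
step 3: stack=$ <S> <B>  input=v s v s $  — expand <B> ::= v s v
step 4: stack=$ <S> v s v  input=v s v s $  — match v
step 5: stack=$ <S> v s  input=s v s $  — match s
step 6: stack=$ <S> v  input=v s $  — match v
step 7: stack=$ <S>  input=s $  — expand <S> ::= <L> s u
step 8: stack=$ u s <L>  input=s $  — expand <L> ::= ε
step 9: stack=$ u s  input=s $  — match s
step 10: stack=$ u  input=$  — error: top is terminal u but lookahead is $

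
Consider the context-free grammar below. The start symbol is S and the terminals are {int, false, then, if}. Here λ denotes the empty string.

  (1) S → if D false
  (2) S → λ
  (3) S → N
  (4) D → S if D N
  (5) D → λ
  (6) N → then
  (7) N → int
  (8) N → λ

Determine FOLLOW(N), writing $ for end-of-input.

FIRST(N) = {λ, int, then}
FIRST(S) = {λ, if, int, then}  (via N)
FIRST(D) = {λ, if, int, then}  (via S if D N)
FOLLOW(S) includes $ since S is the start symbol.
FOLLOW(S): in D→S if D N, S is followed by if D N with FIRST {if}. Thus FOLLOW(S) = {$, if}.
FOLLOW(D): in S→if D false, D is followed by false with FIRST {false}; in D→S if D N, D is followed by N with FIRST {λ, int, then}; in D→S if D N, the suffix after D is nullable (adds nothing new). Thus FOLLOW(D) = {false, int, then}.
FOLLOW(N): in S→N, the suffix after N is empty, so FOLLOW(N) ⊇ FOLLOW(S) = {$, if}; in D→S if D N, the suffix after N is empty, so FOLLOW(N) ⊇ FOLLOW(D) = {false, int, then}. Thus FOLLOW(N) = {$, false, if, int, then}.

{$, false, if, int, then}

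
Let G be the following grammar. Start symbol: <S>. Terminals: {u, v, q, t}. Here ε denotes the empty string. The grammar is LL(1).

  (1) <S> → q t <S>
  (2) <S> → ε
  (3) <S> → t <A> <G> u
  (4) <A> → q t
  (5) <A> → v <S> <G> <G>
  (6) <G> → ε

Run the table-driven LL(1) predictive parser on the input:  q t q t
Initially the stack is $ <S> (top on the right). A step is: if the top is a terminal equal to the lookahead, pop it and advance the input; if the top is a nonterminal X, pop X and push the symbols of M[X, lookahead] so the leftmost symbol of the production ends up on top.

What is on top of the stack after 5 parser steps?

step 1: stack=$ <S>  input=q t q t $  — expand <S> → q t <S>
step 2: stack=$ <S> t q  input=q t q t $  — match q
step 3: stack=$ <S> t  input=t q t $  — match t
step 4: stack=$ <S>  input=q t $  — expand <S> → q t <S>
step 5: stack=$ <S> t q  input=q t $  — match q
Stack after step 5: $ <S> t (top = t).

t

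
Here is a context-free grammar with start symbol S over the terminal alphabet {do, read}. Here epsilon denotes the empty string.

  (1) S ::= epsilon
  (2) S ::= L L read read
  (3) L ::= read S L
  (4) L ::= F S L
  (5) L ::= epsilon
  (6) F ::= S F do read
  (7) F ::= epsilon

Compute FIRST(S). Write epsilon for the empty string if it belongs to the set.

{epsilon, do, read}

FIRST(S) = {epsilon, do, read}  (via L L read read)
FIRST(F) = {epsilon, do, read}  (via S F do read)
FIRST(L) = {epsilon, do, read}  (via F S L)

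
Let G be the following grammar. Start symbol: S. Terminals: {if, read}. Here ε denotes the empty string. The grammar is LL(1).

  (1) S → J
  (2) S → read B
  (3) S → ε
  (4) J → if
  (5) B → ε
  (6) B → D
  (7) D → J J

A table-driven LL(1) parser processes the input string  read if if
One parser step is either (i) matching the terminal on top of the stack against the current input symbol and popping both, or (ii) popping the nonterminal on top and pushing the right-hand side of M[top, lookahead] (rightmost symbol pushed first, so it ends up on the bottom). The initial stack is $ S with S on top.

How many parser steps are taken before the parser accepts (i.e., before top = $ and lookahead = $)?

step 1: stack=$ S  input=read if if $  — expand S → read B
step 2: stack=$ B read  input=read if if $  — match read
step 3: stack=$ B  input=if if $  — expand B → D
step 4: stack=$ D  input=if if $  — expand D → J J
step 5: stack=$ J J  input=if if $  — expand J → if
step 6: stack=$ J if  input=if if $  — match if
step 7: stack=$ J  input=if $  — expand J → if
step 8: stack=$ if  input=if $  — match if
Accept reached after 8 steps.

8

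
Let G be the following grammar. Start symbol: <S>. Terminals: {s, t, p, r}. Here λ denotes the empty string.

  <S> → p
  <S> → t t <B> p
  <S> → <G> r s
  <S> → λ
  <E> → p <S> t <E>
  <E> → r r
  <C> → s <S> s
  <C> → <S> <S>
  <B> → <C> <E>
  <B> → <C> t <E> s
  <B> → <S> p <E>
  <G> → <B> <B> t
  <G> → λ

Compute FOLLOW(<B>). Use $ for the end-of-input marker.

FIRST(<E>): from <E>→p <S> t <E> we get {p}; from <E>→r r we get {r}. So FIRST(<E>) = {p, r}.
FIRST(<S>): from <S>→p we get {p}; from <S>→t t <B> p we get {t}; from <S>→<G> r s we get {p, r, s, t}; from <S>→λ we get {λ}. So FIRST(<S>) = {λ, p, r, s, t}.
FIRST(<C>): from <C>→s <S> s we get {s}; from <C>→<S> <S> we get {λ, p, r, s, t}. So FIRST(<C>) = {λ, p, r, s, t}.
FIRST(<B>): from <B>→<C> <E> we get {p, r, s, t}; from <B>→<C> t <E> s we get {p, r, s, t}; from <B>→<S> p <E> we get {p, r, s, t}. So FIRST(<B>) = {p, r, s, t}.
FIRST(<G>): from <G>→<B> <B> t we get {p, r, s, t}; from <G>→λ we get {λ}. So FIRST(<G>) = {λ, p, r, s, t}.
FOLLOW(<S>) includes $ since <S> is the start symbol.
FOLLOW(<C>): in <B>→<C> <E>, <C> is followed by <E> with FIRST {p, r}; in <B>→<C> t <E> s, <C> is followed by t <E> s with FIRST {t}. Thus FOLLOW(<C>) = {p, r, t}.
FOLLOW(<S>): in <E>→p <S> t <E>, <S> is followed by t <E> with FIRST {t}; in <C>→s <S> s, <S> is followed by s with FIRST {s}; in <C>→<S> <S> (occurrence 1), <S> is followed by <S> with FIRST {λ, p, r, s, t}; in <C>→<S> <S> (occurrence 1), the suffix after <S> is nullable, so FOLLOW(<S>) ⊇ FOLLOW(<C>) = {p, r, t}; in <C>→<S> <S> (occurrence 2), the suffix after <S> is empty, so FOLLOW(<S>) ⊇ FOLLOW(<C>) = {p, r, t}; in <B>→<S> p <E>, <S> is followed by p <E> with FIRST {p}. Thus FOLLOW(<S>) = {$, p, r, s, t}.
FOLLOW(<B>): in <S>→t t <B> p, <B> is followed by p with FIRST {p}; in <G>→<B> <B> t (occurrence 1), <B> is followed by <B> t with FIRST {p, r, s, t}; in <G>→<B> <B> t (occurrence 2), <B> is followed by t with FIRST {t}. Thus FOLLOW(<B>) = {p, r, s, t}.
FOLLOW(<E>): in <E>→p <S> t <E>, the suffix after <E> is empty (adds nothing new); in <B>→<C> <E>, the suffix after <E> is empty, so FOLLOW(<E>) ⊇ FOLLOW(<B>) = {p, r, s, t}; in <B>→<C> t <E> s, <E> is followed by s with FIRST {s}; in <B>→<S> p <E>, the suffix after <E> is empty, so FOLLOW(<E>) ⊇ FOLLOW(<B>) = {p, r, s, t}. Thus FOLLOW(<E>) = {p, r, s, t}.
FOLLOW(<G>): in <S>→<G> r s, <G> is followed by r s with FIRST {r}. Thus FOLLOW(<G>) = {r}.

{p, r, s, t}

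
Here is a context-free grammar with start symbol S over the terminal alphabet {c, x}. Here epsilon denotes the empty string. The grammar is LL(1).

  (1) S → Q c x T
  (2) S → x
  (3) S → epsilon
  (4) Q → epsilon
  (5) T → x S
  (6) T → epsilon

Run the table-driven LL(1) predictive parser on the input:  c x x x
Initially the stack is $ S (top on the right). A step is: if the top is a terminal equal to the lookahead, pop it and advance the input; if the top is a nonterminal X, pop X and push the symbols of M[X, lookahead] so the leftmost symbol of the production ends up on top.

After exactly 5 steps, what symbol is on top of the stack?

step 1: stack=$ S  input=c x x x $  — expand S → Q c x T
step 2: stack=$ T x c Q  input=c x x x $  — expand Q → epsilon
step 3: stack=$ T x c  input=c x x x $  — match c
step 4: stack=$ T x  input=x x x $  — match x
step 5: stack=$ T  input=x x $  — expand T → x S
Stack after step 5: $ S x (top = x).

x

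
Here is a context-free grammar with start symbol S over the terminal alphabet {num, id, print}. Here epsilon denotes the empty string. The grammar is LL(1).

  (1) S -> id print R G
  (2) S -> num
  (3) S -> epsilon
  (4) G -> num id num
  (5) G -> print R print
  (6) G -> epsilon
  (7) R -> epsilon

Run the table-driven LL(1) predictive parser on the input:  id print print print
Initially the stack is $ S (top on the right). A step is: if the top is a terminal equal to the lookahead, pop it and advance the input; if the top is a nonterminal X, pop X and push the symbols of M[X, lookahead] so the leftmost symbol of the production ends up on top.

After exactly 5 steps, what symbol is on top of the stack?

print

     Stack           Input                   Action
  1  $ S             id print print print $  expand S -> id print R G
  2  $ G R print id  id print print print $  match id
  3  $ G R print     print print print $     match print
  4  $ G R           print print $           expand R -> epsilon
  5  $ G             print print $           expand G -> print R print
Stack after step 5: $ print R print (top = print).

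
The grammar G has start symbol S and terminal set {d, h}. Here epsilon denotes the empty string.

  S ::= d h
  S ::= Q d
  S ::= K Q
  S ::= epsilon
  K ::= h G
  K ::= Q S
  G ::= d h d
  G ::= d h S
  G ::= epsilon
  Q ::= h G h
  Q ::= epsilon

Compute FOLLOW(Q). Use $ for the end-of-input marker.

{$, d, h}

FIRST(G) = {epsilon, d}
FIRST(Q) = {epsilon, h}
FIRST(S) = {epsilon, d, h}  (via Q d, K Q)
FIRST(K) = {epsilon, d, h}  (via Q S)
FOLLOW(S) includes $ since S is the start symbol.
FOLLOW(S): in K::=Q S, the suffix after S is empty, so FOLLOW(S) ⊇ FOLLOW(K) = {$, h}; in G::=d h S, the suffix after S is empty, so FOLLOW(S) ⊇ FOLLOW(G) = {$, h}. Thus FOLLOW(S) = {$, h}.
FOLLOW(K): in S::=K Q, K is followed by Q with FIRST {epsilon, h}; in S::=K Q, the suffix after K is nullable, so FOLLOW(K) ⊇ FOLLOW(S) = {$, h}. Thus FOLLOW(K) = {$, h}.
FOLLOW(G): in K::=h G, the suffix after G is empty, so FOLLOW(G) ⊇ FOLLOW(K) = {$, h}; in Q::=h G h, G is followed by h with FIRST {h}. Thus FOLLOW(G) = {$, h}.
FOLLOW(Q): in S::=Q d, Q is followed by d with FIRST {d}; in S::=K Q, the suffix after Q is empty, so FOLLOW(Q) ⊇ FOLLOW(S) = {$, h}; in K::=Q S, Q is followed by S with FIRST {epsilon, d, h}; in K::=Q S, the suffix after Q is nullable, so FOLLOW(Q) ⊇ FOLLOW(K) = {$, h}. Thus FOLLOW(Q) = {$, d, h}.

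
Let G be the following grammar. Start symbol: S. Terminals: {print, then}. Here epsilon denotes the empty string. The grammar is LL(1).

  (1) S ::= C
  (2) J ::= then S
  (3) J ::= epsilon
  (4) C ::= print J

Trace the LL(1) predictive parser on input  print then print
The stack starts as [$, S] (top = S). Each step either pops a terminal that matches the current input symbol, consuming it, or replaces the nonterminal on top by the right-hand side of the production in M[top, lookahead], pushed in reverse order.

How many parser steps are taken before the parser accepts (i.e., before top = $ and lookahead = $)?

     Stack      Input               Action
  1  $ S        print then print $  expand S ::= C
  2  $ C        print then print $  expand C ::= print J
  3  $ J print  print then print $  match print
  4  $ J        then print $        expand J ::= then S
  5  $ S then   then print $        match then
  6  $ S        print $             expand S ::= C
  7  $ C        print $             expand C ::= print J
  8  $ J print  print $             match print
  9  $ J        $                   expand J ::= epsilon
Accept reached after 9 steps.

9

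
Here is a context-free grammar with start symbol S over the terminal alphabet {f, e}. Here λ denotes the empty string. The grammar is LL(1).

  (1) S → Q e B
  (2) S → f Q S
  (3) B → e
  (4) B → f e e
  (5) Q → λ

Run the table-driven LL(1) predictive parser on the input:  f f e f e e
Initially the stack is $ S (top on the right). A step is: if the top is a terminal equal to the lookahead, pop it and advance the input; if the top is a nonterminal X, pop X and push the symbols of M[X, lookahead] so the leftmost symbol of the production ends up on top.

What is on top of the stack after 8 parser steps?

e

step 1: stack=$ S  input=f f e f e e $  — expand S → f Q S
step 2: stack=$ S Q f  input=f f e f e e $  — match f
step 3: stack=$ S Q  input=f e f e e $  — expand Q → λ
step 4: stack=$ S  input=f e f e e $  — expand S → f Q S
step 5: stack=$ S Q f  input=f e f e e $  — match f
step 6: stack=$ S Q  input=e f e e $  — expand Q → λ
step 7: stack=$ S  input=e f e e $  — expand S → Q e B
step 8: stack=$ B e Q  input=e f e e $  — expand Q → λ
Stack after step 8: $ B e (top = e).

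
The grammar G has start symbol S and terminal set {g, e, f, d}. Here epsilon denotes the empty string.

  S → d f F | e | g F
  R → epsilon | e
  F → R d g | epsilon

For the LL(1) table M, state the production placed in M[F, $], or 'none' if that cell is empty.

F → epsilon

FIRST(S) = {d, e, g}
FIRST(R) = {epsilon, e}
FIRST(F) = {epsilon, d, e}  (via R d g)
FOLLOW(S) includes $ since S is the start symbol.
FOLLOW(S): S appears on no right-hand side. Thus FOLLOW(S) = {$}.
FOLLOW(F): in S→d f F, the suffix after F is empty, so FOLLOW(F) ⊇ FOLLOW(S) = {$}; in S→g F, the suffix after F is empty, so FOLLOW(F) ⊇ FOLLOW(S) = {$}. Thus FOLLOW(F) = {$}.
For F → R d g: FIRST(R d g) = {d, e}, so it goes in M[F, t] for t ∈ {d, e}.
For F → epsilon: FIRST(epsilon) = {epsilon}, so it goes in M[F, t] for t ∈ {}; since epsilon ∈ FIRST, also for every t ∈ FOLLOW(F) = {$}.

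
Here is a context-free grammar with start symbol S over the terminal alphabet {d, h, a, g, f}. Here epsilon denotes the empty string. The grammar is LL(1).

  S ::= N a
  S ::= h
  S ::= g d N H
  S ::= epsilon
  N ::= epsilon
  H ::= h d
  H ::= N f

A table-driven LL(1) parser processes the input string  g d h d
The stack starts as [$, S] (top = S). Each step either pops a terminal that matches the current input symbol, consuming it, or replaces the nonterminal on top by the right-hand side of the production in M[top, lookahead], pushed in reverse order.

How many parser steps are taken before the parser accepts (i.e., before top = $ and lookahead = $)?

7

step 1: stack=$ S  input=g d h d $  — expand S ::= g d N H
step 2: stack=$ H N d g  input=g d h d $  — match g
step 3: stack=$ H N d  input=d h d $  — match d
step 4: stack=$ H N  input=h d $  — expand N ::= epsilon
step 5: stack=$ H  input=h d $  — expand H ::= h d
step 6: stack=$ d h  input=h d $  — match h
step 7: stack=$ d  input=d $  — match d
Accept reached after 7 steps.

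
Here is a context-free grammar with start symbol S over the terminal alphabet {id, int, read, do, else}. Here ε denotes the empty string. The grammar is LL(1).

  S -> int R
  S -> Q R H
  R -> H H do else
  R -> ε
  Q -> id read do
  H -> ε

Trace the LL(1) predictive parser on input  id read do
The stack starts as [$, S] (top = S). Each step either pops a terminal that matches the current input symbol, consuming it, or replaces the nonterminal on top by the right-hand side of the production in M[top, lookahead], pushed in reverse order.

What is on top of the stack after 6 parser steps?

step 1: stack=$ S  input=id read do $  — expand S -> Q R H
step 2: stack=$ H R Q  input=id read do $  — expand Q -> id read do
step 3: stack=$ H R do read id  input=id read do $  — match id
step 4: stack=$ H R do read  input=read do $  — match read
step 5: stack=$ H R do  input=do $  — match do
step 6: stack=$ H R  input=$  — expand R -> ε
Stack after step 6: $ H (top = H).

H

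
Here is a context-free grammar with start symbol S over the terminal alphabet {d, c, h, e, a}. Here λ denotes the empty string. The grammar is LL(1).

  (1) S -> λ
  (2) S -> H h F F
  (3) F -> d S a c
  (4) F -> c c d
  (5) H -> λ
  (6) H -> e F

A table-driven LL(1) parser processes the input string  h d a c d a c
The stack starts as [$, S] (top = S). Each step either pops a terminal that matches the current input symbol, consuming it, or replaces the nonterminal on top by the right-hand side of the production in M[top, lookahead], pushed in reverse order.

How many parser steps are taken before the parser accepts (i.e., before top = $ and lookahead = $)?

      Stack        Input            Action
   1  $ S          h d a c d a c $  expand S -> H h F F
   2  $ F F h H    h d a c d a c $  expand H -> λ
   3  $ F F h      h d a c d a c $  match h
   4  $ F F        d a c d a c $    expand F -> d S a c
   5  $ F c a S d  d a c d a c $    match d
   6  $ F c a S    a c d a c $      expand S -> λ
   7  $ F c a      a c d a c $      match a
   8  $ F c        c d a c $        match c
   9  $ F          d a c $          expand F -> d S a c
  10  $ c a S d    d a c $          match d
  11  $ c a S      a c $            expand S -> λ
  12  $ c a        a c $            match a
  13  $ c          c $              match c
Accept reached after 13 steps.

13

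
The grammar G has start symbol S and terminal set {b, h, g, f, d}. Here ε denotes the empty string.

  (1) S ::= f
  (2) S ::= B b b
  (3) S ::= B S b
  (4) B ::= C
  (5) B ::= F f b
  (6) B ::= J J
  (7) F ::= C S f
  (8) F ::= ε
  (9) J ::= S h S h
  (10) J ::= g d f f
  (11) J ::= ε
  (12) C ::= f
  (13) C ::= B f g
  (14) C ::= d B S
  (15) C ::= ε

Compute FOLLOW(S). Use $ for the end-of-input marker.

FIRST(S): from S::=f we get {f}; from S::=B b b we get {b, d, f, g}; from S::=B S b we get {b, d, f, g}. So FIRST(S) = {b, d, f, g}.
FIRST(J): from J::=S h S h we get {b, d, f, g}; from J::=g d f f we get {g}; from J::=ε we get {ε}. So FIRST(J) = {ε, b, d, f, g}.
FIRST(B): from B::=C we get {ε, b, d, f, g}; from B::=F f b we get {b, d, f, g}; from B::=J J we get {ε, b, d, f, g}. So FIRST(B) = {ε, b, d, f, g}.
FIRST(C): from C::=f we get {f}; from C::=B f g we get {b, d, f, g}; from C::=d B S we get {d}; from C::=ε we get {ε}. So FIRST(C) = {ε, b, d, f, g}.
FIRST(F): from F::=C S f we get {b, d, f, g}; from F::=ε we get {ε}. So FIRST(F) = {ε, b, d, f, g}.
FOLLOW(S) includes $ since S is the start symbol.
FOLLOW(B): in S::=B b b, B is followed by b b with FIRST {b}; in S::=B S b, B is followed by S b with FIRST {b, d, f, g}; in C::=B f g, B is followed by f g with FIRST {f}; in C::=d B S, B is followed by S with FIRST {b, d, f, g}. Thus FOLLOW(B) = {b, d, f, g}.
FOLLOW(F): in B::=F f b, F is followed by f b with FIRST {f}. Thus FOLLOW(F) = {f}.
FOLLOW(J): in B::=J J (occurrence 1), J is followed by J with FIRST {ε, b, d, f, g}; in B::=J J (occurrence 1), the suffix after J is nullable, so FOLLOW(J) ⊇ FOLLOW(B) = {b, d, f, g}; in B::=J J (occurrence 2), the suffix after J is empty, so FOLLOW(J) ⊇ FOLLOW(B) = {b, d, f, g}. Thus FOLLOW(J) = {b, d, f, g}.
FOLLOW(C): in B::=C, the suffix after C is empty, so FOLLOW(C) ⊇ FOLLOW(B) = {b, d, f, g}; in F::=C S f, C is followed by S f with FIRST {b, d, f, g}. Thus FOLLOW(C) = {b, d, f, g}.
FOLLOW(S): in S::=B S b, S is followed by b with FIRST {b}; in F::=C S f, S is followed by f with FIRST {f}; in J::=S h S h (occurrence 1), S is followed by h S h with FIRST {h}; in J::=S h S h (occurrence 2), S is followed by h with FIRST {h}; in C::=d B S, the suffix after S is empty, so FOLLOW(S) ⊇ FOLLOW(C) = {b, d, f, g}. Thus FOLLOW(S) = {$, b, d, f, g, h}.

{$, b, d, f, g, h}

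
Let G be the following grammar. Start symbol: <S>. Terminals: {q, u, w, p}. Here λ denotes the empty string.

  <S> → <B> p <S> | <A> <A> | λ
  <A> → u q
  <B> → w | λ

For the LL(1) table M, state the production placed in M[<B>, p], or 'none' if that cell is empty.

<B> → λ

FIRST(<A>) = {u}
FIRST(<B>) = {λ, w}
FIRST(<S>) = {λ, p, u, w}  (via <B> p <S>, <A> <A>)
FOLLOW(<S>) includes $ since <S> is the start symbol.
FOLLOW(<B>): in <S>→<B> p <S>, <B> is followed by p <S> with FIRST {p}. Thus FOLLOW(<B>) = {p}.
For <B> → w: FIRST(w) = {w}, so it goes in M[<B>, t] for t ∈ {w}.
For <B> → λ: FIRST(λ) = {λ}, so it goes in M[<B>, t] for t ∈ {}; since λ ∈ FIRST, also for every t ∈ FOLLOW(<B>) = {p}.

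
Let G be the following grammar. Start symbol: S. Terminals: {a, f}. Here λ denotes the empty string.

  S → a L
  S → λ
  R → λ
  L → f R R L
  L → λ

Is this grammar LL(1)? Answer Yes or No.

Yes

FIRST(S) = {λ, a}
FIRST(R) = {λ}
FIRST(L) = {λ, f}
FOLLOW(S) = {$}
FOLLOW(R) = {$, f}
FOLLOW(L) = {$}
Each cell of M receives at most one production.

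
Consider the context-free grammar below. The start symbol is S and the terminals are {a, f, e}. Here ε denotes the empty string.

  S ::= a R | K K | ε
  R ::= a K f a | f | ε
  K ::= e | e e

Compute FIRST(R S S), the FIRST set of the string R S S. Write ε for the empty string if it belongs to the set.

{ε, a, e, f}

FIRST(R) = {ε, a, f}
FIRST(K) = {e}
FIRST(S) = {ε, a, e}  (via K K)
FIRST(R S S): take FIRST of each symbol in turn, carrying on past any symbol whose FIRST contains ε; result {ε, a, e, f}.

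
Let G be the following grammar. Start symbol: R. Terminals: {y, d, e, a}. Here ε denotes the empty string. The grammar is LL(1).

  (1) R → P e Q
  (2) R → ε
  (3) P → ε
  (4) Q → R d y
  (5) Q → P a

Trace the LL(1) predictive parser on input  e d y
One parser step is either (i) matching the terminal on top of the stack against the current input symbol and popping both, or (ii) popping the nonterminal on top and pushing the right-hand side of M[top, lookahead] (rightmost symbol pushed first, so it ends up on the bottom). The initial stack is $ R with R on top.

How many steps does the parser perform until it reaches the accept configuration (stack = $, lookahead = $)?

step 1: stack=$ R  input=e d y $  — expand R → P e Q
step 2: stack=$ Q e P  input=e d y $  — expand P → ε
step 3: stack=$ Q e  input=e d y $  — match e
step 4: stack=$ Q  input=d y $  — expand Q → R d y
step 5: stack=$ y d R  input=d y $  — expand R → ε
step 6: stack=$ y d  input=d y $  — match d
step 7: stack=$ y  input=y $  — match y
Accept reached after 7 steps.

7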